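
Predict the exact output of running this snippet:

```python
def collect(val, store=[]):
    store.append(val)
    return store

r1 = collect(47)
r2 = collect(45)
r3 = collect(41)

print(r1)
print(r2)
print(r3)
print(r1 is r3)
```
[47, 45, 41]
[47, 45, 41]
[47, 45, 41]
True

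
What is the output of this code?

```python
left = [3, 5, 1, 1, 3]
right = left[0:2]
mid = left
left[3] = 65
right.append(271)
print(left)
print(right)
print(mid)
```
[3, 5, 1, 65, 3]
[3, 5, 271]
[3, 5, 1, 65, 3]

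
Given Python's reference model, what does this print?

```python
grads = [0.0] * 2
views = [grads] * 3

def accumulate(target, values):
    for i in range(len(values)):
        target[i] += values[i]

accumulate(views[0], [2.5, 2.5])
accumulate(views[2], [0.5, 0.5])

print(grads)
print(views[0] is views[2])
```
[3.0, 3.0]
True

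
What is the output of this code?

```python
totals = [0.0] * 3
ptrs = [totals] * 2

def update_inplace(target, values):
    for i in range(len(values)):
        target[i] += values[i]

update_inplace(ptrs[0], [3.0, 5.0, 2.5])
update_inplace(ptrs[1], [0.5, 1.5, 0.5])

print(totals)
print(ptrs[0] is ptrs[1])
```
[3.5, 6.5, 3.0]
True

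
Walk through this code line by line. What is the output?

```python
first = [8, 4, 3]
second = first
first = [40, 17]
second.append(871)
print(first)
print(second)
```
[40, 17]
[8, 4, 3, 871]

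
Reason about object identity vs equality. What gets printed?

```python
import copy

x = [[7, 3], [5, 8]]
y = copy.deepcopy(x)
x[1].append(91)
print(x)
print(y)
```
[[7, 3], [5, 8, 91]]
[[7, 3], [5, 8]]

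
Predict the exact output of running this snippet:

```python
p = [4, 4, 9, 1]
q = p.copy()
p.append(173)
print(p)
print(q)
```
[4, 4, 9, 1, 173]
[4, 4, 9, 1]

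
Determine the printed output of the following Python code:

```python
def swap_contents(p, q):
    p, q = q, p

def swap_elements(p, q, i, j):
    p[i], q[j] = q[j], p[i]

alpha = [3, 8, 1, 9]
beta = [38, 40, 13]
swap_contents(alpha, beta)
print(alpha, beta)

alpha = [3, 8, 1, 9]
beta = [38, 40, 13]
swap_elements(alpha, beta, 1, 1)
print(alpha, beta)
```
[3, 8, 1, 9] [38, 40, 13]
[3, 40, 1, 9] [38, 8, 13]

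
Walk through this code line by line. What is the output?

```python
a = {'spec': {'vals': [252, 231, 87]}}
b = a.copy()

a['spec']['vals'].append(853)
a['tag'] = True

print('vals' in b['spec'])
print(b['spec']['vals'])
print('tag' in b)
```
True
[252, 231, 87, 853]
False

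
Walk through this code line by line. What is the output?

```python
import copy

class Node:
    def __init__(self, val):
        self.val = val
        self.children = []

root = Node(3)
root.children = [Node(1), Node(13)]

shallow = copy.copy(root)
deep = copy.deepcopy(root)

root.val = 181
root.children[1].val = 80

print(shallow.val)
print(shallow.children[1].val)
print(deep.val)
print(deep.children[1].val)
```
3
80
3
13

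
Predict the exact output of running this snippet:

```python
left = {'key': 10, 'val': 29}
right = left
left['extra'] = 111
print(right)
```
{'key': 10, 'val': 29, 'extra': 111}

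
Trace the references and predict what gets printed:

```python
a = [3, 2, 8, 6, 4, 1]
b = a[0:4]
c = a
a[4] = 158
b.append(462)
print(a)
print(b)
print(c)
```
[3, 2, 8, 6, 158, 1]
[3, 2, 8, 6, 462]
[3, 2, 8, 6, 158, 1]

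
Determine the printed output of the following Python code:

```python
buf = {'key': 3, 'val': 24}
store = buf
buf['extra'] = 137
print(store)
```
{'key': 3, 'val': 24, 'extra': 137}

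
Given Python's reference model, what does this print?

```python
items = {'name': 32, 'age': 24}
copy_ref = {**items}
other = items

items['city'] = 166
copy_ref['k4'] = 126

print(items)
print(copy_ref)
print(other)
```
{'name': 32, 'age': 24, 'city': 166}
{'name': 32, 'age': 24, 'k4': 126}
{'name': 32, 'age': 24, 'city': 166}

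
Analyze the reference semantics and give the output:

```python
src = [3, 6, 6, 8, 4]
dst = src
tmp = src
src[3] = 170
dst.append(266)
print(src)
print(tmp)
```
[3, 6, 6, 170, 4, 266]
[3, 6, 6, 170, 4, 266]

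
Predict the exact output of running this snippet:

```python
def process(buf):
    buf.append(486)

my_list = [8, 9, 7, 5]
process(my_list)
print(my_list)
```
[8, 9, 7, 5, 486]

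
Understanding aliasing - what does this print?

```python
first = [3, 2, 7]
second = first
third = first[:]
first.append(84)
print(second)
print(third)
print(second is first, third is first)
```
[3, 2, 7, 84]
[3, 2, 7]
True False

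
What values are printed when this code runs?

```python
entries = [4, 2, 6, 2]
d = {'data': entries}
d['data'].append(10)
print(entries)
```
[4, 2, 6, 2, 10]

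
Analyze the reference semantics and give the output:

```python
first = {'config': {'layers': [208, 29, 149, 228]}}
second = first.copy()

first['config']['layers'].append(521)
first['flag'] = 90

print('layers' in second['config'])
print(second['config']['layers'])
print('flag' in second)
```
True
[208, 29, 149, 228, 521]
False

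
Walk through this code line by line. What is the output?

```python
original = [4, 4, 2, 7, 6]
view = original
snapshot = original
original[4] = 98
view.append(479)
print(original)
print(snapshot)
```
[4, 4, 2, 7, 98, 479]
[4, 4, 2, 7, 98, 479]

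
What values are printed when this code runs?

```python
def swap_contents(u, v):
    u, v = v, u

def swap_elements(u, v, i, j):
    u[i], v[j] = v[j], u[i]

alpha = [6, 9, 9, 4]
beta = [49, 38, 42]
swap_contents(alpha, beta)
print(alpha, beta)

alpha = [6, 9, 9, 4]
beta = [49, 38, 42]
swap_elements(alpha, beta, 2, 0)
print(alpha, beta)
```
[6, 9, 9, 4] [49, 38, 42]
[6, 9, 49, 4] [9, 38, 42]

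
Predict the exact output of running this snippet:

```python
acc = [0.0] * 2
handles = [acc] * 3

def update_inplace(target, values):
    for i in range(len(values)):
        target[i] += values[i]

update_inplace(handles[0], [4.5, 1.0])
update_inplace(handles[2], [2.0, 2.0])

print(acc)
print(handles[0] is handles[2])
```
[6.5, 3.0]
True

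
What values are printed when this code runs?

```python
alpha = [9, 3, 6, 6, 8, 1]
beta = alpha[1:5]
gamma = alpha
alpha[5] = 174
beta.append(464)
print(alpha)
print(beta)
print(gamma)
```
[9, 3, 6, 6, 8, 174]
[3, 6, 6, 8, 464]
[9, 3, 6, 6, 8, 174]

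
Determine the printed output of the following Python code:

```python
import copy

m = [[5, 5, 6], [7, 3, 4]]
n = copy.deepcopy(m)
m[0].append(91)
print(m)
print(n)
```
[[5, 5, 6, 91], [7, 3, 4]]
[[5, 5, 6], [7, 3, 4]]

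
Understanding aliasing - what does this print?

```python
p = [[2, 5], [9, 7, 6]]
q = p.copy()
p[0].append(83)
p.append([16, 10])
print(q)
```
[[2, 5, 83], [9, 7, 6]]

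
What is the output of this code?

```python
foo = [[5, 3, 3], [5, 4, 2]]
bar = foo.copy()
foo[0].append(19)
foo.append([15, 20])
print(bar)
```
[[5, 3, 3, 19], [5, 4, 2]]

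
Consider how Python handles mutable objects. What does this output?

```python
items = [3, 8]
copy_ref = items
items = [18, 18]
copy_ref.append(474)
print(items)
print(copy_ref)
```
[18, 18]
[3, 8, 474]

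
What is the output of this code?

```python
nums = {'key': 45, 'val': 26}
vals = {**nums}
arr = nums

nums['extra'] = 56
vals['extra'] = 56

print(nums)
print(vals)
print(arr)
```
{'key': 45, 'val': 26, 'extra': 56}
{'key': 45, 'val': 26, 'extra': 56}
{'key': 45, 'val': 26, 'extra': 56}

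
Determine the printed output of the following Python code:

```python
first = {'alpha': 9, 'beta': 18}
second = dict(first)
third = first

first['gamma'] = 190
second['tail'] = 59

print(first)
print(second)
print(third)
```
{'alpha': 9, 'beta': 18, 'gamma': 190}
{'alpha': 9, 'beta': 18, 'tail': 59}
{'alpha': 9, 'beta': 18, 'gamma': 190}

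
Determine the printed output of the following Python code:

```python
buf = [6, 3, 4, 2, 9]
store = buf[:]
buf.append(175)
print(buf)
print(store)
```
[6, 3, 4, 2, 9, 175]
[6, 3, 4, 2, 9]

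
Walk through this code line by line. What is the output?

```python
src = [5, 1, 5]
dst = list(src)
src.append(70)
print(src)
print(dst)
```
[5, 1, 5, 70]
[5, 1, 5]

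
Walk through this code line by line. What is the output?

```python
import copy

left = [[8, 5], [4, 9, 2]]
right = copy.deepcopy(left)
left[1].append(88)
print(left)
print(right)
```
[[8, 5], [4, 9, 2, 88]]
[[8, 5], [4, 9, 2]]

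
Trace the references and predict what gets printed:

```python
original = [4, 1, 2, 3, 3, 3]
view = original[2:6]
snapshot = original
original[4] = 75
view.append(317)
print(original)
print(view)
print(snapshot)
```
[4, 1, 2, 3, 75, 3]
[2, 3, 3, 3, 317]
[4, 1, 2, 3, 75, 3]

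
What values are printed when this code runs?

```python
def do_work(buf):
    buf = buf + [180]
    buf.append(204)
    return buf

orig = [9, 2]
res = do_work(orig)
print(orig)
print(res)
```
[9, 2]
[9, 2, 180, 204]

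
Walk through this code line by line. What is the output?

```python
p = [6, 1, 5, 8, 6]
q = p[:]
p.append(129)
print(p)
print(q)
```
[6, 1, 5, 8, 6, 129]
[6, 1, 5, 8, 6]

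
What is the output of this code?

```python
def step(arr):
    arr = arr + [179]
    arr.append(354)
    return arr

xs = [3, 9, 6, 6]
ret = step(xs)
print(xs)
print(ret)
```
[3, 9, 6, 6]
[3, 9, 6, 6, 179, 354]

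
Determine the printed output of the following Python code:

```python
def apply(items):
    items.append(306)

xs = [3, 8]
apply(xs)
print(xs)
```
[3, 8, 306]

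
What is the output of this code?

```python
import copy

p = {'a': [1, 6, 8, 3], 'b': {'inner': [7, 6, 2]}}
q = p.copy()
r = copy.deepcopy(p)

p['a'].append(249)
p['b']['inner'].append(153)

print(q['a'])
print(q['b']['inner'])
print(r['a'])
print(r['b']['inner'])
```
[1, 6, 8, 3, 249]
[7, 6, 2, 153]
[1, 6, 8, 3]
[7, 6, 2]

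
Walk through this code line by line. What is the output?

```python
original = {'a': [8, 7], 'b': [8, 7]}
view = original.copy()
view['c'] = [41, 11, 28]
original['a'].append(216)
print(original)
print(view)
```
{'a': [8, 7, 216], 'b': [8, 7]}
{'a': [8, 7, 216], 'b': [8, 7], 'c': [41, 11, 28]}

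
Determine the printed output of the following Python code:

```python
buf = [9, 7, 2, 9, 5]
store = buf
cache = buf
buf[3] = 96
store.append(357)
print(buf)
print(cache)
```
[9, 7, 2, 96, 5, 357]
[9, 7, 2, 96, 5, 357]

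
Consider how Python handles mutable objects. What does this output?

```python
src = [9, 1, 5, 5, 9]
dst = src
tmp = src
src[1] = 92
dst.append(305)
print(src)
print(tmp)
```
[9, 92, 5, 5, 9, 305]
[9, 92, 5, 5, 9, 305]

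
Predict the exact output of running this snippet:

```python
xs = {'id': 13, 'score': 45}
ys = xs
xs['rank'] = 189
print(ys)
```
{'id': 13, 'score': 45, 'rank': 189}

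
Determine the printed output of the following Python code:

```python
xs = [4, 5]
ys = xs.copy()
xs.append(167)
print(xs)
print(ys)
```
[4, 5, 167]
[4, 5]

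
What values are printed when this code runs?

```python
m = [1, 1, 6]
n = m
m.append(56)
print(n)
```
[1, 1, 6, 56]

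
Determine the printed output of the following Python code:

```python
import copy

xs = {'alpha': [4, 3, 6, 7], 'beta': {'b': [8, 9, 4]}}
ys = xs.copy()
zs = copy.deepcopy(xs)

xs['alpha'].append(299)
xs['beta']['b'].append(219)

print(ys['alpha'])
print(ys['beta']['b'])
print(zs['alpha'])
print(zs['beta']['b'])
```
[4, 3, 6, 7, 299]
[8, 9, 4, 219]
[4, 3, 6, 7]
[8, 9, 4]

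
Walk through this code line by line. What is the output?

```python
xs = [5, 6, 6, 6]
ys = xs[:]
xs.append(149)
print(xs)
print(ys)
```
[5, 6, 6, 6, 149]
[5, 6, 6, 6]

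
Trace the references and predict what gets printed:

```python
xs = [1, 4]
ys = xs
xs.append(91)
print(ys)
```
[1, 4, 91]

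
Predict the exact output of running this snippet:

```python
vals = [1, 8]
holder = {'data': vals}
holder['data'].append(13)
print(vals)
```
[1, 8, 13]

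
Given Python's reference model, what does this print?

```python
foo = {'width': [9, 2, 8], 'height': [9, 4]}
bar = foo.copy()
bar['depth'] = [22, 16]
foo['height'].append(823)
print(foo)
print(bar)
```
{'width': [9, 2, 8], 'height': [9, 4, 823]}
{'width': [9, 2, 8], 'height': [9, 4, 823], 'depth': [22, 16]}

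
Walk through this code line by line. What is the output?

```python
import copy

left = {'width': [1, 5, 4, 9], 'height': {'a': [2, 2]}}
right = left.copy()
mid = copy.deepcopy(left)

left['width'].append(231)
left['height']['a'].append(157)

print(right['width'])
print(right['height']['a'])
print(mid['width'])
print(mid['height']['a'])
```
[1, 5, 4, 9, 231]
[2, 2, 157]
[1, 5, 4, 9]
[2, 2]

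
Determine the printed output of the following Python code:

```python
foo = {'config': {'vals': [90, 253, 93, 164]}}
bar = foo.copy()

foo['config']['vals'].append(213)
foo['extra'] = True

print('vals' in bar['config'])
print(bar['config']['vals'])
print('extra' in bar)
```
True
[90, 253, 93, 164, 213]
False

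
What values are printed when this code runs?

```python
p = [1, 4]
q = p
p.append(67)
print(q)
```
[1, 4, 67]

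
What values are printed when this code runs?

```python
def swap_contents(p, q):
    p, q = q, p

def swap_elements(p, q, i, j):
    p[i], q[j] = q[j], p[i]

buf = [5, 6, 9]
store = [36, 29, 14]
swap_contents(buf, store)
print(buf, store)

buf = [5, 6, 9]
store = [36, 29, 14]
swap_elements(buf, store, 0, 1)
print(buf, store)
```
[5, 6, 9] [36, 29, 14]
[29, 6, 9] [36, 5, 14]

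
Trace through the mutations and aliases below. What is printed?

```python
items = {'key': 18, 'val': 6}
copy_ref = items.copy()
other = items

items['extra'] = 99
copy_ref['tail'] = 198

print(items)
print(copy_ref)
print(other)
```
{'key': 18, 'val': 6, 'extra': 99}
{'key': 18, 'val': 6, 'tail': 198}
{'key': 18, 'val': 6, 'extra': 99}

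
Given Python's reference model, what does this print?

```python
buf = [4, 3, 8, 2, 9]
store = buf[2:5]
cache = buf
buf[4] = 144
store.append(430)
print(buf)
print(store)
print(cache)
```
[4, 3, 8, 2, 144]
[8, 2, 9, 430]
[4, 3, 8, 2, 144]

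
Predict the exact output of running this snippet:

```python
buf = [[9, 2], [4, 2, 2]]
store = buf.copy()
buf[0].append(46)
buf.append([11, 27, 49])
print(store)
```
[[9, 2, 46], [4, 2, 2]]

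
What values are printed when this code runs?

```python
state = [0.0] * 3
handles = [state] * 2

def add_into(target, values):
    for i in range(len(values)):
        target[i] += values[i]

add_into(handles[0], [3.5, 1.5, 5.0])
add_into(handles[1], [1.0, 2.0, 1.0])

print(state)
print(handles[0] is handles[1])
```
[4.5, 3.5, 6.0]
True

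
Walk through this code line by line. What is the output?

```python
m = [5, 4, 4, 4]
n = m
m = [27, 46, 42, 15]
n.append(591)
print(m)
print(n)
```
[27, 46, 42, 15]
[5, 4, 4, 4, 591]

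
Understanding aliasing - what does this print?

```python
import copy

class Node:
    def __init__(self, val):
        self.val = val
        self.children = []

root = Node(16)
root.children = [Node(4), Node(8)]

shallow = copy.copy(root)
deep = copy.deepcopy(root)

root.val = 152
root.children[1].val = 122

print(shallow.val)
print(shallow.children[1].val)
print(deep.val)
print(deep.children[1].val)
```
16
122
16
8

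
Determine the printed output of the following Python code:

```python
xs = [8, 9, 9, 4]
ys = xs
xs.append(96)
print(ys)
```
[8, 9, 9, 4, 96]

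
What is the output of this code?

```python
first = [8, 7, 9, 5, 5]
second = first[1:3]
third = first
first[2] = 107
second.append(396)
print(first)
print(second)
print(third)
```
[8, 7, 107, 5, 5]
[7, 9, 396]
[8, 7, 107, 5, 5]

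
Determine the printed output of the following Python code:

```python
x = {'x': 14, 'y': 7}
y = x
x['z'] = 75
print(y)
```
{'x': 14, 'y': 7, 'z': 75}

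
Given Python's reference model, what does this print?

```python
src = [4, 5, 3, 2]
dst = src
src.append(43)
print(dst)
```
[4, 5, 3, 2, 43]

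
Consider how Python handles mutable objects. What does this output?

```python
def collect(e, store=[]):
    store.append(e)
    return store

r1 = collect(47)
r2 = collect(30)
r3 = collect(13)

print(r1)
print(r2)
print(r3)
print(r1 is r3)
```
[47, 30, 13]
[47, 30, 13]
[47, 30, 13]
True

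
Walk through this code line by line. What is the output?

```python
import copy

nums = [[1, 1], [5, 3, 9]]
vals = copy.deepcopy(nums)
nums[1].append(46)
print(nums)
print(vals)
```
[[1, 1], [5, 3, 9, 46]]
[[1, 1], [5, 3, 9]]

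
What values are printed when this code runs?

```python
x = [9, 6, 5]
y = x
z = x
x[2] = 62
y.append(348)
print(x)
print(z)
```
[9, 6, 62, 348]
[9, 6, 62, 348]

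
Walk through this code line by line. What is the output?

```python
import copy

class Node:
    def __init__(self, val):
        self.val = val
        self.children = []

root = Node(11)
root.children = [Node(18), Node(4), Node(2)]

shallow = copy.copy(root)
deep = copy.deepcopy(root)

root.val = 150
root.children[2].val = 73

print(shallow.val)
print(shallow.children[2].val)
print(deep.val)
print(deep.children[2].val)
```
11
73
11
2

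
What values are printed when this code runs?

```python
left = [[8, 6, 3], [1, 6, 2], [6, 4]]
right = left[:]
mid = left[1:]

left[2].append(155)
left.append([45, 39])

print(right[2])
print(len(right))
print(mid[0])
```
[6, 4, 155]
3
[1, 6, 2]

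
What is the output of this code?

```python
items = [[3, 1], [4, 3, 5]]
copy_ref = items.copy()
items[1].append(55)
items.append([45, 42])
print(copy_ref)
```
[[3, 1], [4, 3, 5, 55]]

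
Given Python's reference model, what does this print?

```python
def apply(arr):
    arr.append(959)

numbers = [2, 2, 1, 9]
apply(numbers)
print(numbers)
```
[2, 2, 1, 9, 959]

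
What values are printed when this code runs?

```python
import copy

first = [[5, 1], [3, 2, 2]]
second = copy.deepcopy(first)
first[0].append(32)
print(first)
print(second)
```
[[5, 1, 32], [3, 2, 2]]
[[5, 1], [3, 2, 2]]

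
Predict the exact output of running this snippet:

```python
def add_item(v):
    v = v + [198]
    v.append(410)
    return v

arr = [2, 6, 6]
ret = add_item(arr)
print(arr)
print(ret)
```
[2, 6, 6]
[2, 6, 6, 198, 410]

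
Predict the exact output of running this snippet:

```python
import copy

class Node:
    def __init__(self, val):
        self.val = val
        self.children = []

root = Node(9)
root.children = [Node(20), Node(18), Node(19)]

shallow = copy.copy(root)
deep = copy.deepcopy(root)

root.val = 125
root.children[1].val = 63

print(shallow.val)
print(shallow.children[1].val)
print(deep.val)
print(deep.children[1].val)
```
9
63
9
18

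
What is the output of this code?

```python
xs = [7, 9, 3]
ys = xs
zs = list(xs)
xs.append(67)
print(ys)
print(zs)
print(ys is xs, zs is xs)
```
[7, 9, 3, 67]
[7, 9, 3]
True False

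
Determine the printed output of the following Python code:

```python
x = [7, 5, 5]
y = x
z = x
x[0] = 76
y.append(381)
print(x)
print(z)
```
[76, 5, 5, 381]
[76, 5, 5, 381]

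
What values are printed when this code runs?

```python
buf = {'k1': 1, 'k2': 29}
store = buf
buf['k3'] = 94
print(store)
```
{'k1': 1, 'k2': 29, 'k3': 94}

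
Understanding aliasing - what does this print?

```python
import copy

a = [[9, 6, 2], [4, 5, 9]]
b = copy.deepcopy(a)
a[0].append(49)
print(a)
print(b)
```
[[9, 6, 2, 49], [4, 5, 9]]
[[9, 6, 2], [4, 5, 9]]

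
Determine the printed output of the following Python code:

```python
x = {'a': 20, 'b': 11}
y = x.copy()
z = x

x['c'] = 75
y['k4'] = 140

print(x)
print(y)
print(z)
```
{'a': 20, 'b': 11, 'c': 75}
{'a': 20, 'b': 11, 'k4': 140}
{'a': 20, 'b': 11, 'c': 75}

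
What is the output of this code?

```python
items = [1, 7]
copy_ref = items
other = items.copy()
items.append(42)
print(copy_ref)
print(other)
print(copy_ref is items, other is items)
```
[1, 7, 42]
[1, 7]
True False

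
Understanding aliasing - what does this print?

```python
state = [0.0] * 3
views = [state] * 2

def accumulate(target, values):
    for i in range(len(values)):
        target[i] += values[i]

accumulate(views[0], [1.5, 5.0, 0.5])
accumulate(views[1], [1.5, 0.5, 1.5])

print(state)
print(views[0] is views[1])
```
[3.0, 5.5, 2.0]
True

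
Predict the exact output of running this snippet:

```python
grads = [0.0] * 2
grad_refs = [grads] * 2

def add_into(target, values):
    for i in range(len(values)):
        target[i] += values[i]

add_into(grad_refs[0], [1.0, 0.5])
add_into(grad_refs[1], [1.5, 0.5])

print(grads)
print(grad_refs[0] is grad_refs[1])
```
[2.5, 1.0]
True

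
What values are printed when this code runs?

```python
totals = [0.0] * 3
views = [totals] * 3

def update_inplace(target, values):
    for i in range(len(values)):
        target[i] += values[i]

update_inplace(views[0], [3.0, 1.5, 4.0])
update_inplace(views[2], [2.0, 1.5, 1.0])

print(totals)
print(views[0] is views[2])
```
[5.0, 3.0, 5.0]
True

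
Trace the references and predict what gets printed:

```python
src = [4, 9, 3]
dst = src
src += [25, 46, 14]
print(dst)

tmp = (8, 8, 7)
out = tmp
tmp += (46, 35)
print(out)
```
[4, 9, 3, 25, 46, 14]
(8, 8, 7)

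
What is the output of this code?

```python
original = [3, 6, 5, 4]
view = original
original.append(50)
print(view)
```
[3, 6, 5, 4, 50]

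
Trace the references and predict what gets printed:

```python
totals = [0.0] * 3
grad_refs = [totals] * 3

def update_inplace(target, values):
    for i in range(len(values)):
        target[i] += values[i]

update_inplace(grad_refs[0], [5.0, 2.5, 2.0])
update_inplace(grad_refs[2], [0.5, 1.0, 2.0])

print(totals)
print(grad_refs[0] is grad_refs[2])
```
[5.5, 3.5, 4.0]
True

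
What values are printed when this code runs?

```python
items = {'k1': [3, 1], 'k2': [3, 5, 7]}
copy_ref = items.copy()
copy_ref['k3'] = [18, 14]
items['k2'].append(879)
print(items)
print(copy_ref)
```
{'k1': [3, 1], 'k2': [3, 5, 7, 879]}
{'k1': [3, 1], 'k2': [3, 5, 7, 879], 'k3': [18, 14]}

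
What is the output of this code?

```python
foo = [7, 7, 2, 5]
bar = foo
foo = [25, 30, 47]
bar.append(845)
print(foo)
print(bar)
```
[25, 30, 47]
[7, 7, 2, 5, 845]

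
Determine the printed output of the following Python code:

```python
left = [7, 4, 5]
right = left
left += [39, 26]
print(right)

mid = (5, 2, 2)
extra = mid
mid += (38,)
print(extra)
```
[7, 4, 5, 39, 26]
(5, 2, 2)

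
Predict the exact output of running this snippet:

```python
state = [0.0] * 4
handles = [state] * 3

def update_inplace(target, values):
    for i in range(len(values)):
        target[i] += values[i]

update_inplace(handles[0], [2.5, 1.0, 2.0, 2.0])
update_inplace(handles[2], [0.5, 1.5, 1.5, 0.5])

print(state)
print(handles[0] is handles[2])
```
[3.0, 2.5, 3.5, 2.5]
True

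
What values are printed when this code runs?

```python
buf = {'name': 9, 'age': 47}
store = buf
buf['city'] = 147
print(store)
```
{'name': 9, 'age': 47, 'city': 147}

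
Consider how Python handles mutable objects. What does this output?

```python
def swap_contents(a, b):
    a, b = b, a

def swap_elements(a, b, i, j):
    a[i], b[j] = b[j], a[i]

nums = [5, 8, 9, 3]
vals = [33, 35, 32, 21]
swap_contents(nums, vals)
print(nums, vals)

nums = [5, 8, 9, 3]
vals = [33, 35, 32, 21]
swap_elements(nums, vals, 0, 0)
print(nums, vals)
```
[5, 8, 9, 3] [33, 35, 32, 21]
[33, 8, 9, 3] [5, 35, 32, 21]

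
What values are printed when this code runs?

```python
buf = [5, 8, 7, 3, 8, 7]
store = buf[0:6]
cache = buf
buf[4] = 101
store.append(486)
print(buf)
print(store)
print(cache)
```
[5, 8, 7, 3, 101, 7]
[5, 8, 7, 3, 8, 7, 486]
[5, 8, 7, 3, 101, 7]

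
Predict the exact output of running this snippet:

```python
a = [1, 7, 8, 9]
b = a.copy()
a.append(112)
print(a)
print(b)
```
[1, 7, 8, 9, 112]
[1, 7, 8, 9]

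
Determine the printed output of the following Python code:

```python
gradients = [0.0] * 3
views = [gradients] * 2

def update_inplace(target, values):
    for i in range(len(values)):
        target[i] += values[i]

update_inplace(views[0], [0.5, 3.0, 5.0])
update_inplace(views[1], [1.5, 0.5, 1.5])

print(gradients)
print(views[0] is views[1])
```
[2.0, 3.5, 6.5]
True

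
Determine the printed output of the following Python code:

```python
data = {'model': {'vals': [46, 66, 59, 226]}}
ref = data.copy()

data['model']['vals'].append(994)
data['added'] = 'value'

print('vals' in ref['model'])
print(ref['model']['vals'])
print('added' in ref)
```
True
[46, 66, 59, 226, 994]
False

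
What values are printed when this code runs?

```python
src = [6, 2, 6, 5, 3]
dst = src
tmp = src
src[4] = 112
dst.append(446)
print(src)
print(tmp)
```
[6, 2, 6, 5, 112, 446]
[6, 2, 6, 5, 112, 446]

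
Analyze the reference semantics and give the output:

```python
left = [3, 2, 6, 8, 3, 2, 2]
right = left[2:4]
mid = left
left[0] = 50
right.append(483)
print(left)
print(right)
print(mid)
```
[50, 2, 6, 8, 3, 2, 2]
[6, 8, 483]
[50, 2, 6, 8, 3, 2, 2]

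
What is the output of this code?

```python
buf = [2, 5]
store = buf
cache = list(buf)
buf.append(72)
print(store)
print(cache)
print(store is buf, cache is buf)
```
[2, 5, 72]
[2, 5]
True False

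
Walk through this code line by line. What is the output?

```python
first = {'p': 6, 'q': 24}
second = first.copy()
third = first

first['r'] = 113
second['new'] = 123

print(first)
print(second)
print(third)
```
{'p': 6, 'q': 24, 'r': 113}
{'p': 6, 'q': 24, 'new': 123}
{'p': 6, 'q': 24, 'r': 113}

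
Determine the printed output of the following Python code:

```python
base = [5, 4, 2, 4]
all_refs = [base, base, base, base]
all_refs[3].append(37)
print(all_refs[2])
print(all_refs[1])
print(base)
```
[5, 4, 2, 4, 37]
[5, 4, 2, 4, 37]
[5, 4, 2, 4, 37]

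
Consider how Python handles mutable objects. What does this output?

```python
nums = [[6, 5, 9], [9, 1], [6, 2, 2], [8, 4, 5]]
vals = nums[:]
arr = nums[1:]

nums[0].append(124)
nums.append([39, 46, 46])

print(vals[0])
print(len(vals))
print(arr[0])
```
[6, 5, 9, 124]
4
[9, 1]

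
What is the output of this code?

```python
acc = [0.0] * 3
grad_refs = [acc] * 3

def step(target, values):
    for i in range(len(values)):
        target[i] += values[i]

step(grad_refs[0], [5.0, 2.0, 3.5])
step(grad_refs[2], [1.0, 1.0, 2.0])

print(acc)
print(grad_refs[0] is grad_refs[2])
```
[6.0, 3.0, 5.5]
True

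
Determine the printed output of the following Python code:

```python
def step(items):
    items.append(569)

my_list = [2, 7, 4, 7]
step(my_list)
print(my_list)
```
[2, 7, 4, 7, 569]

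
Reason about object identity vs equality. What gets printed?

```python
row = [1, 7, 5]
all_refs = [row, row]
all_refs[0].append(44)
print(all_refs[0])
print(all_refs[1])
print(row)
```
[1, 7, 5, 44]
[1, 7, 5, 44]
[1, 7, 5, 44]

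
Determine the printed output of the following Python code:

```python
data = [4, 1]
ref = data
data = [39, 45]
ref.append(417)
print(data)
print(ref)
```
[39, 45]
[4, 1, 417]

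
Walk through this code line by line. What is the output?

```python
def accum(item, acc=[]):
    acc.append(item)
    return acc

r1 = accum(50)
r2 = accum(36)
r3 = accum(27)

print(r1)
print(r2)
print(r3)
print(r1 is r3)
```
[50, 36, 27]
[50, 36, 27]
[50, 36, 27]
True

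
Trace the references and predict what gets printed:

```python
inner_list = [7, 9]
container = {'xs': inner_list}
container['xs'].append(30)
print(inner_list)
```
[7, 9, 30]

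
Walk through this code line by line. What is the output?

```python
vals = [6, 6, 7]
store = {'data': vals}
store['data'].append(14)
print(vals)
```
[6, 6, 7, 14]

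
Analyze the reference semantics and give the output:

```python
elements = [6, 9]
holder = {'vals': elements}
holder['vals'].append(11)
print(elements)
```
[6, 9, 11]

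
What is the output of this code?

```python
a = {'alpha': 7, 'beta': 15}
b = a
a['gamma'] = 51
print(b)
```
{'alpha': 7, 'beta': 15, 'gamma': 51}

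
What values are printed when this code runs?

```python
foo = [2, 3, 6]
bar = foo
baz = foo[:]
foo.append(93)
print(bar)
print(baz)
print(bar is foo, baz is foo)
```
[2, 3, 6, 93]
[2, 3, 6]
True False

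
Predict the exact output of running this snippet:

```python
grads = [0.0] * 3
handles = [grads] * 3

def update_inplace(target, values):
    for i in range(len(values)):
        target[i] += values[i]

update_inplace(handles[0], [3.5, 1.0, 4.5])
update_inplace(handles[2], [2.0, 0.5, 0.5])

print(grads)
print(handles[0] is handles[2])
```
[5.5, 1.5, 5.0]
True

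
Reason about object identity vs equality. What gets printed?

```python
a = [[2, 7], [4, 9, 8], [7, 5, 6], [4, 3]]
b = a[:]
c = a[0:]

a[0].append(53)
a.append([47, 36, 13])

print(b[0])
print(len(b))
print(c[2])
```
[2, 7, 53]
4
[7, 5, 6]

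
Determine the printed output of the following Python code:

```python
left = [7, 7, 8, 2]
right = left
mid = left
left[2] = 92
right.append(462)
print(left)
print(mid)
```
[7, 7, 92, 2, 462]
[7, 7, 92, 2, 462]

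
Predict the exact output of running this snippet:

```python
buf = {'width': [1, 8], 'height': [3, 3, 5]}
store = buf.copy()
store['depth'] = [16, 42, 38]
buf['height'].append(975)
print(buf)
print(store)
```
{'width': [1, 8], 'height': [3, 3, 5, 975]}
{'width': [1, 8], 'height': [3, 3, 5, 975], 'depth': [16, 42, 38]}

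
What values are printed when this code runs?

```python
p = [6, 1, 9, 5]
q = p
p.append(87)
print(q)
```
[6, 1, 9, 5, 87]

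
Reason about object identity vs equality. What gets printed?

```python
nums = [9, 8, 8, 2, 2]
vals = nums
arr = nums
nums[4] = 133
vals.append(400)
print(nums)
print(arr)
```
[9, 8, 8, 2, 133, 400]
[9, 8, 8, 2, 133, 400]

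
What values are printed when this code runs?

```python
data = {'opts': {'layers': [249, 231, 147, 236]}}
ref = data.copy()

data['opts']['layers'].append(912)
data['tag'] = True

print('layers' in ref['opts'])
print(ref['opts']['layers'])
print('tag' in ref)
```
True
[249, 231, 147, 236, 912]
False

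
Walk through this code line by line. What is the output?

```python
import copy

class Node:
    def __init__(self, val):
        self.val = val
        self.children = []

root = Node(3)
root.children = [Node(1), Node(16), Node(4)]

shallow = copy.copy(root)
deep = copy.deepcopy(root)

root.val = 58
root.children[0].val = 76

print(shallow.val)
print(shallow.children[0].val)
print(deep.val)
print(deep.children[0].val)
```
3
76
3
1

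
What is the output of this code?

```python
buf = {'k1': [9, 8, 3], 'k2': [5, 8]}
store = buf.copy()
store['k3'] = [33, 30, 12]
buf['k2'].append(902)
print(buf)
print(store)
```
{'k1': [9, 8, 3], 'k2': [5, 8, 902]}
{'k1': [9, 8, 3], 'k2': [5, 8, 902], 'k3': [33, 30, 12]}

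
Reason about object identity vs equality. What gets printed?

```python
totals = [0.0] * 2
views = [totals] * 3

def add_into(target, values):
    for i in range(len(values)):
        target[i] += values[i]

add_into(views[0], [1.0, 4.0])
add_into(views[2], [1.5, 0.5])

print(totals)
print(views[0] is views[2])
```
[2.5, 4.5]
True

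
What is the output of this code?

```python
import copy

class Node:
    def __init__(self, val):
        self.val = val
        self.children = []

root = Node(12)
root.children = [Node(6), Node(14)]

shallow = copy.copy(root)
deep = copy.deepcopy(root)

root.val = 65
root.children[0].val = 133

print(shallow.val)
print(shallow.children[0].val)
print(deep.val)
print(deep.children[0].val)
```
12
133
12
6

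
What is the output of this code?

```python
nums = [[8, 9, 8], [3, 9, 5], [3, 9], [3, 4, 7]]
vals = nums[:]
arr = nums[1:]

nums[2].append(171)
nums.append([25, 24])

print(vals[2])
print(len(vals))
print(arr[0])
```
[3, 9, 171]
4
[3, 9, 5]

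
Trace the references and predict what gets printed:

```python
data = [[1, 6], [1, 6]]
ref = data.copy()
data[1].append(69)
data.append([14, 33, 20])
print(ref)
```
[[1, 6], [1, 6, 69]]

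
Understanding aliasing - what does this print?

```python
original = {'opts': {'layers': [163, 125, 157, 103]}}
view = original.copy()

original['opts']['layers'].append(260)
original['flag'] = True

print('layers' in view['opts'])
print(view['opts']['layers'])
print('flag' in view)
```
True
[163, 125, 157, 103, 260]
False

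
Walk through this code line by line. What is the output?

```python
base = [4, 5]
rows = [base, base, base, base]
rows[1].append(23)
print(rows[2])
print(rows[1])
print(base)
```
[4, 5, 23]
[4, 5, 23]
[4, 5, 23]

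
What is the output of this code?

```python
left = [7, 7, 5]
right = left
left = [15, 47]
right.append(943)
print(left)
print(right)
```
[15, 47]
[7, 7, 5, 943]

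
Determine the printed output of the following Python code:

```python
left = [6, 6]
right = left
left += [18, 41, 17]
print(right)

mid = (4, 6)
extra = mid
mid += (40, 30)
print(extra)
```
[6, 6, 18, 41, 17]
(4, 6)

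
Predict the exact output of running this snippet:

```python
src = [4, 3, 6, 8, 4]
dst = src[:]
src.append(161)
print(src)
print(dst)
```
[4, 3, 6, 8, 4, 161]
[4, 3, 6, 8, 4]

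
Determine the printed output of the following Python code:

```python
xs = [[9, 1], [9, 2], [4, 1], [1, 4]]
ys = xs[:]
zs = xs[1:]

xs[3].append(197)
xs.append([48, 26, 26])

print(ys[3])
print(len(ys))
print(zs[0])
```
[1, 4, 197]
4
[9, 2]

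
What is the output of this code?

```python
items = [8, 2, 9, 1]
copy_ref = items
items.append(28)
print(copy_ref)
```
[8, 2, 9, 1, 28]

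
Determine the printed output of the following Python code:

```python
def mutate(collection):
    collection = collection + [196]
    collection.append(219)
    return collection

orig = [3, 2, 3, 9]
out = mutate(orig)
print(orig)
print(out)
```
[3, 2, 3, 9]
[3, 2, 3, 9, 196, 219]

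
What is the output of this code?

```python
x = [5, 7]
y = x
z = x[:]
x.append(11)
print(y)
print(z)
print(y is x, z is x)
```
[5, 7, 11]
[5, 7]
True False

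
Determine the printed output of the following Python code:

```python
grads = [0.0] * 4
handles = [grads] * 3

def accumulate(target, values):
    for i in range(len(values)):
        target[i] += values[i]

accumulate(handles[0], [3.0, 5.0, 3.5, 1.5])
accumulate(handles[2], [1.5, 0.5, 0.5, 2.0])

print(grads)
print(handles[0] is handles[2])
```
[4.5, 5.5, 4.0, 3.5]
True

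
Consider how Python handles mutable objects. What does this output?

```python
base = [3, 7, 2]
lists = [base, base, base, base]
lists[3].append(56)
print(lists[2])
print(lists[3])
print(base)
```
[3, 7, 2, 56]
[3, 7, 2, 56]
[3, 7, 2, 56]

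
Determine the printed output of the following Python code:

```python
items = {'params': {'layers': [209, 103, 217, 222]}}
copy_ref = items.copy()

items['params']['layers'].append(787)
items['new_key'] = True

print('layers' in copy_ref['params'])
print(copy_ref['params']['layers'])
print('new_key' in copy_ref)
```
True
[209, 103, 217, 222, 787]
False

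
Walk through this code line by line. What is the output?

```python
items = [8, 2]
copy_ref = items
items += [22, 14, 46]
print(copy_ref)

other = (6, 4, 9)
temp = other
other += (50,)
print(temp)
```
[8, 2, 22, 14, 46]
(6, 4, 9)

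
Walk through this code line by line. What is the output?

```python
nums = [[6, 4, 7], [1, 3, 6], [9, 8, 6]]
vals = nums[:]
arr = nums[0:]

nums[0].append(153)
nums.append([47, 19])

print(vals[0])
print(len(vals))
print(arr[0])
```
[6, 4, 7, 153]
3
[6, 4, 7, 153]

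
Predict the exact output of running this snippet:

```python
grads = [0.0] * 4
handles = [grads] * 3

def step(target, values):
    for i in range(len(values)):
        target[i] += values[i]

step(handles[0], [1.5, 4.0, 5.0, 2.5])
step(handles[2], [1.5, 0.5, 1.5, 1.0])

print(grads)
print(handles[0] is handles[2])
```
[3.0, 4.5, 6.5, 3.5]
True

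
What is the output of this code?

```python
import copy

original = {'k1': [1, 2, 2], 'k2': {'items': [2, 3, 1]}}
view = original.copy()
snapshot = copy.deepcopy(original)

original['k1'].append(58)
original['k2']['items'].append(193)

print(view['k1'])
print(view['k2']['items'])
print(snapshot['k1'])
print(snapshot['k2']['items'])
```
[1, 2, 2, 58]
[2, 3, 1, 193]
[1, 2, 2]
[2, 3, 1]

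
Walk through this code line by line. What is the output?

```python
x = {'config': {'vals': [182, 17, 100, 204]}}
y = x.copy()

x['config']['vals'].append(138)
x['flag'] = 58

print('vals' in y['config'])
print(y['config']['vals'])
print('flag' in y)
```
True
[182, 17, 100, 204, 138]
False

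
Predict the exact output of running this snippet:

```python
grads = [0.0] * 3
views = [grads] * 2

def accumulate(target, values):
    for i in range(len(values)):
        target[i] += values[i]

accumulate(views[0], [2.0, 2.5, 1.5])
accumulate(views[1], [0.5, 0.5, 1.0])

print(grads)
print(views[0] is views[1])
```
[2.5, 3.0, 2.5]
True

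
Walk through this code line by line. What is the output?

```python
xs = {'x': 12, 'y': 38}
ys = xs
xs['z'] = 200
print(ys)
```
{'x': 12, 'y': 38, 'z': 200}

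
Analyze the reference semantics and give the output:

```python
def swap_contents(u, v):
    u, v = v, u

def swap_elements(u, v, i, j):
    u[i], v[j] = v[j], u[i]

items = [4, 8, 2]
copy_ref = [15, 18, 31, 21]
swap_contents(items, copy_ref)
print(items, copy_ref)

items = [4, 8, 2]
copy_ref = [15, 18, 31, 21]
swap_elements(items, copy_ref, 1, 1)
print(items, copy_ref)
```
[4, 8, 2] [15, 18, 31, 21]
[4, 18, 2] [15, 8, 31, 21]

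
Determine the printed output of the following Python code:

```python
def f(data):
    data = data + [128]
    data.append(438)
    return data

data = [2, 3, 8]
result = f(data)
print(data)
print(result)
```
[2, 3, 8]
[2, 3, 8, 128, 438]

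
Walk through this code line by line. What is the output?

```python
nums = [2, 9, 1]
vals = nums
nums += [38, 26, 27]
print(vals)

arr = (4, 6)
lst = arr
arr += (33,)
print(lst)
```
[2, 9, 1, 38, 26, 27]
(4, 6)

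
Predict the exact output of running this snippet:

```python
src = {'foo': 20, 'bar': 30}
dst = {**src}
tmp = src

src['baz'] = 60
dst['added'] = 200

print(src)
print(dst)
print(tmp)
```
{'foo': 20, 'bar': 30, 'baz': 60}
{'foo': 20, 'bar': 30, 'added': 200}
{'foo': 20, 'bar': 30, 'baz': 60}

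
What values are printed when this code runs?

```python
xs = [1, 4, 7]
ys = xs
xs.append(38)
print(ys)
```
[1, 4, 7, 38]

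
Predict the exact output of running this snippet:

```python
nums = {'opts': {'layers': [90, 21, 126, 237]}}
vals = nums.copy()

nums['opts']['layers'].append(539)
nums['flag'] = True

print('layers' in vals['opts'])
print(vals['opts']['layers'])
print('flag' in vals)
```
True
[90, 21, 126, 237, 539]
False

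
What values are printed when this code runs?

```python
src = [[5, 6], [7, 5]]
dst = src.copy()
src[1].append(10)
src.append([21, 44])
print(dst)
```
[[5, 6], [7, 5, 10]]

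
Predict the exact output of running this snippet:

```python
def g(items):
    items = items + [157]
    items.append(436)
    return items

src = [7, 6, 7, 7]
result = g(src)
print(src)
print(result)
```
[7, 6, 7, 7]
[7, 6, 7, 7, 157, 436]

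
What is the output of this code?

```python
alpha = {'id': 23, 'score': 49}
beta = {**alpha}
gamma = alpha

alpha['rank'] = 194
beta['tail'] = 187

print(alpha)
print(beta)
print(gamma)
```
{'id': 23, 'score': 49, 'rank': 194}
{'id': 23, 'score': 49, 'tail': 187}
{'id': 23, 'score': 49, 'rank': 194}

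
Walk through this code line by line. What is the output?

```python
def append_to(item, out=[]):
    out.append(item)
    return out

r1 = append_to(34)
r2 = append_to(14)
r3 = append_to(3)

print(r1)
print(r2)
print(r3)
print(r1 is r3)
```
[34, 14, 3]
[34, 14, 3]
[34, 14, 3]
True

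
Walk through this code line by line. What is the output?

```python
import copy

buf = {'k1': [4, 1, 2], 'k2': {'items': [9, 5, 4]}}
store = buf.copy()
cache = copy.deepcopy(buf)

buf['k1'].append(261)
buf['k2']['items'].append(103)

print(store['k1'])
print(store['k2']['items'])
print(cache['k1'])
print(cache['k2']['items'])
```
[4, 1, 2, 261]
[9, 5, 4, 103]
[4, 1, 2]
[9, 5, 4]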